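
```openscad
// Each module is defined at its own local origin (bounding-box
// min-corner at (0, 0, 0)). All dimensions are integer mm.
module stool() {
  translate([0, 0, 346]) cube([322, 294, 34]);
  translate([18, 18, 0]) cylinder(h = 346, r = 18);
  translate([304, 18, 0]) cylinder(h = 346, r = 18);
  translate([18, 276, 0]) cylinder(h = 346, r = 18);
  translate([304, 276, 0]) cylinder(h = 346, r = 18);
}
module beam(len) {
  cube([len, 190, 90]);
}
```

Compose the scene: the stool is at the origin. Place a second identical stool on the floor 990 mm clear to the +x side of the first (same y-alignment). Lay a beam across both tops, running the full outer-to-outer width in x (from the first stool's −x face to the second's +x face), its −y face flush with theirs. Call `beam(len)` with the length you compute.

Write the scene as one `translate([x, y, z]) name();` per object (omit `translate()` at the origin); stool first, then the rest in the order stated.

stool();
translate([1312, 0, 0]) stool();
translate([0, 0, 380]) beam(1634);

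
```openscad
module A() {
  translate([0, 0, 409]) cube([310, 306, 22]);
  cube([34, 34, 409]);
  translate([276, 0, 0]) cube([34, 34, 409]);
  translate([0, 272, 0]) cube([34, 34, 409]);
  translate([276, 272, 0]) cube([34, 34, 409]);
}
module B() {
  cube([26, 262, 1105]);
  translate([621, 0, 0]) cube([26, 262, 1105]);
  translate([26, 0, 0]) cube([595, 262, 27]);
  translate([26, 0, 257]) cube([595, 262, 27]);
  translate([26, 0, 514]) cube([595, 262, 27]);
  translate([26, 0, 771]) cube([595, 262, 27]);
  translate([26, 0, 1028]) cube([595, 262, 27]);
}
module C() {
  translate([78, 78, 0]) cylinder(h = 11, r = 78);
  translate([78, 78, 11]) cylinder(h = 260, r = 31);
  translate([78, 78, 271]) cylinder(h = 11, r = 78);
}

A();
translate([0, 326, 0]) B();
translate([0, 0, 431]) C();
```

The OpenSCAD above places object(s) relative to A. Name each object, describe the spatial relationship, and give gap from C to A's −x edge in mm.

The spool's min-x is at 0; the stool's min-x is 0; gap = 0 mm.

A is a stool. B is a bookshelf. C is a spool. The bookshelf is on the floor beside the stool on its +y side. The spool is on top of the stool. The gap from the spool to the stool's −x edge is 0 mm.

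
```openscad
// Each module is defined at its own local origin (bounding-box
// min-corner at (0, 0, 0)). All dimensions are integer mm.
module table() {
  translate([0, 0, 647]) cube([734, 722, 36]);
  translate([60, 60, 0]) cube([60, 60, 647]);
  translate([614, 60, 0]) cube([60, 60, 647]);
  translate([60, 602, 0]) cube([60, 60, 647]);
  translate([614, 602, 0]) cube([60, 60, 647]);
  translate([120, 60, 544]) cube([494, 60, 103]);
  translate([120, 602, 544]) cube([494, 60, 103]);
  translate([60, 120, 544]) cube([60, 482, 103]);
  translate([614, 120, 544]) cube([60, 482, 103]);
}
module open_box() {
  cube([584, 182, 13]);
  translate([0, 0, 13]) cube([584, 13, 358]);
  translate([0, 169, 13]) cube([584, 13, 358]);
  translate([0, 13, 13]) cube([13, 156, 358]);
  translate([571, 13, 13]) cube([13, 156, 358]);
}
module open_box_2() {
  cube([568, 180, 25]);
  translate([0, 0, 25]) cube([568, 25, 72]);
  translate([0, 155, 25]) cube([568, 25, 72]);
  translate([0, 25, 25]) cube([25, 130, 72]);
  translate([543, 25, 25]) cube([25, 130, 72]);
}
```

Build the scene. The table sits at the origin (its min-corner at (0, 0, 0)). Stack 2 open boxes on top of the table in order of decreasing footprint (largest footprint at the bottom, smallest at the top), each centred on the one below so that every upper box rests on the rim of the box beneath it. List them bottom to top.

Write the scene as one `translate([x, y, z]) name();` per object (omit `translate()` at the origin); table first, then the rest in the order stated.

table();
translate([75, 270, 683]) open_box();
translate([83, 271, 1054]) open_box_2();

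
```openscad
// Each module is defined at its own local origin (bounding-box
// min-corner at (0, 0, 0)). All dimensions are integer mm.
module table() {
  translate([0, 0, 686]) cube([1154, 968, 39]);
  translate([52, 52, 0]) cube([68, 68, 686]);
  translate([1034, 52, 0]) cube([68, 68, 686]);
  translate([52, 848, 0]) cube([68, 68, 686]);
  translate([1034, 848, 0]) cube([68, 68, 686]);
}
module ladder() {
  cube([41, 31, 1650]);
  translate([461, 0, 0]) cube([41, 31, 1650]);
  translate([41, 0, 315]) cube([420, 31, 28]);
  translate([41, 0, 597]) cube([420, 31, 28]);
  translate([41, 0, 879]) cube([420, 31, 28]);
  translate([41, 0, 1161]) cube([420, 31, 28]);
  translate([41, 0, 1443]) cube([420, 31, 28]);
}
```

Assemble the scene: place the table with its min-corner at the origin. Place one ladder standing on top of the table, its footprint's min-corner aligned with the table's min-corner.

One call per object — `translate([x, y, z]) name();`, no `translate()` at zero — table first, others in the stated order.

table();
translate([0, 0, 725]) ladder();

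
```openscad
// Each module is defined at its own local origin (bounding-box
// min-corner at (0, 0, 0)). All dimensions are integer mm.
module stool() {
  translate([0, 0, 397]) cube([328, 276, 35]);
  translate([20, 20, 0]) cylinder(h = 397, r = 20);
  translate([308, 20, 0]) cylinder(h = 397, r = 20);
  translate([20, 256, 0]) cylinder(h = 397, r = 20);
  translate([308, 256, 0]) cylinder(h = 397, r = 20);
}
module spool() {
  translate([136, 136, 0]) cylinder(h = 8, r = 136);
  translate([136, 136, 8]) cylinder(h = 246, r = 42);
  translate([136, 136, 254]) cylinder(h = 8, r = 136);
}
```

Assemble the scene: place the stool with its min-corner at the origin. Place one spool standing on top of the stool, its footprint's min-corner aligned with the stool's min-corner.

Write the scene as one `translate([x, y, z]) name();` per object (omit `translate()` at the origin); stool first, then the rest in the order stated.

stool();
translate([0, 0, 432]) spool();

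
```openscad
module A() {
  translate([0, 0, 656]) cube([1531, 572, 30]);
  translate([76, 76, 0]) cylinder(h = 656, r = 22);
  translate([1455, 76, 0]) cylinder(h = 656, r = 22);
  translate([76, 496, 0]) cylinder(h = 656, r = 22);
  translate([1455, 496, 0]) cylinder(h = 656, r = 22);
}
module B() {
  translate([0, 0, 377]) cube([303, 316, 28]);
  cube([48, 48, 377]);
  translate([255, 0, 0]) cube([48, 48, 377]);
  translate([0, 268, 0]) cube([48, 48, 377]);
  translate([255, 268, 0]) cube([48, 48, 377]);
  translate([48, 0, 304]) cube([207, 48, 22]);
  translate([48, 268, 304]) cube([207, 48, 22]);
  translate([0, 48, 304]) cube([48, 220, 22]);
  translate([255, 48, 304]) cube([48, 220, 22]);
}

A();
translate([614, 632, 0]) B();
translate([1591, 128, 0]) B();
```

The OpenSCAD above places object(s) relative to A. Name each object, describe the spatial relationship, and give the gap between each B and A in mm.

A is a table. B is a stool. Two stools sit around the table at the +y, +x sides. The gap between each stool and the table is 60 mm.

Each stool's nearest face is 60 mm from the table's bounding box.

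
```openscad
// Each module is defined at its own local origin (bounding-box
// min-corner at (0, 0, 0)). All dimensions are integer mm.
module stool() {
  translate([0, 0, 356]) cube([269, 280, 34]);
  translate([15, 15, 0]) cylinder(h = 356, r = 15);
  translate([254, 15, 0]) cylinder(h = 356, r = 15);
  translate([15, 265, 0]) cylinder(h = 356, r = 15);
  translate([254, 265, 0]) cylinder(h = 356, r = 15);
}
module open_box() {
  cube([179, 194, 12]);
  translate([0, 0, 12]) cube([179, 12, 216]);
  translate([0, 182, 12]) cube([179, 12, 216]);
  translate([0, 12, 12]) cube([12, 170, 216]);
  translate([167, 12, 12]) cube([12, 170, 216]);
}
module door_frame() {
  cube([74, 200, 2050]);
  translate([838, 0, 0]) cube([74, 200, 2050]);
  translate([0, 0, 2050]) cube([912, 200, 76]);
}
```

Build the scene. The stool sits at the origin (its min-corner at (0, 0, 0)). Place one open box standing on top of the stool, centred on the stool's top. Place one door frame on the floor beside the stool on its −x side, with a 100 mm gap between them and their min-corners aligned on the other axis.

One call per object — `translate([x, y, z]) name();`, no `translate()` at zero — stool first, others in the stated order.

stool();
translate([45, 43, 390]) open_box();
translate([-1012, 0, 0]) door_frame();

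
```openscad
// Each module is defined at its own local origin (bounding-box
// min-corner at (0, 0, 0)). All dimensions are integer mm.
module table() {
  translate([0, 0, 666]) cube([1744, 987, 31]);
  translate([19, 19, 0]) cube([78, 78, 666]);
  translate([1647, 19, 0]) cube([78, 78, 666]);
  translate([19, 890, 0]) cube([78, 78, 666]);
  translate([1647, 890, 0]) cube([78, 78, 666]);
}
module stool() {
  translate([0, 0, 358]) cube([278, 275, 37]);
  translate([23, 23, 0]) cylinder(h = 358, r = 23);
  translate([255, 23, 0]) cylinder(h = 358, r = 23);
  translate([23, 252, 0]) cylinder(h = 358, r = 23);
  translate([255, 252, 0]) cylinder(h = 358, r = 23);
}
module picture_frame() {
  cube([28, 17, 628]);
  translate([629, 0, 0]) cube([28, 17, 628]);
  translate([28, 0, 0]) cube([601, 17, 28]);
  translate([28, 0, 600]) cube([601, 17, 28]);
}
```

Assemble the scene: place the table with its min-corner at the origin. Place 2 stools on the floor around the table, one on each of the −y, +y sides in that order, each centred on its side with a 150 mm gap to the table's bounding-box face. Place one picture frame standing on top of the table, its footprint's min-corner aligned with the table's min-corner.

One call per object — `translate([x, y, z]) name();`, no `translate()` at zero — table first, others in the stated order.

table();
translate([733, -425, 0]) stool();
translate([733, 1137, 0]) stool();
translate([0, 0, 697]) picture_frame();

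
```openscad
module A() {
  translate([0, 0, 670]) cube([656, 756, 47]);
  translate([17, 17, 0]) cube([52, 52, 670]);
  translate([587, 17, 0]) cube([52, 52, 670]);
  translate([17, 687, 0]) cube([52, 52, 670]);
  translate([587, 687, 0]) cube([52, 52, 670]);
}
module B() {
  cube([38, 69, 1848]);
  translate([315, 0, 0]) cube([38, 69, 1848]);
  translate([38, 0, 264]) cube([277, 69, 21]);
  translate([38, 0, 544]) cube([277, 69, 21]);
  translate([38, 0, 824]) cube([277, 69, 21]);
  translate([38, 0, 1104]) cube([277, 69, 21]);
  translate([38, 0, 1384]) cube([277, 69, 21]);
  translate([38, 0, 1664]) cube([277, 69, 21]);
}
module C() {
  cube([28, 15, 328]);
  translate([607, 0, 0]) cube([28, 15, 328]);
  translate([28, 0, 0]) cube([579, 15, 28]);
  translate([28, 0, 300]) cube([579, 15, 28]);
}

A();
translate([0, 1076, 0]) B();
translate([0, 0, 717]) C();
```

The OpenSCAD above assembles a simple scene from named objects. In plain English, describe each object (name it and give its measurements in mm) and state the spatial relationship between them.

A is a rectangular dining table. The top is 656×756×47 mm with its upper surface at z = 717 mm. It stands on four 52×52 mm square legs, each inset 17 mm from the nearest pair of top edges, running from the floor to the underside of the top.

B is a wooden ladder with two side rails of 38×69 mm section and 1848 mm height, set 353 mm apart overall. Between them run 6 rectangular rungs (69 mm deep, 21 mm thick), front faces flush with the rails' −y face. The bottom of the first rung is 264 mm above the floor and each subsequent rung is 280 mm higher than the one below.

C is a rectangular picture frame lying in the x–z plane (depth along y). The opening is 579 mm wide (x) by 272 mm tall (z), surrounded by a border 28 mm wide on all four sides. The frame is 15 mm deep and is made of two full-height vertical stiles with two horizontal rails fitted between them.

The ladder is on the floor beside the table on its +y side. The picture frame is on top of the table.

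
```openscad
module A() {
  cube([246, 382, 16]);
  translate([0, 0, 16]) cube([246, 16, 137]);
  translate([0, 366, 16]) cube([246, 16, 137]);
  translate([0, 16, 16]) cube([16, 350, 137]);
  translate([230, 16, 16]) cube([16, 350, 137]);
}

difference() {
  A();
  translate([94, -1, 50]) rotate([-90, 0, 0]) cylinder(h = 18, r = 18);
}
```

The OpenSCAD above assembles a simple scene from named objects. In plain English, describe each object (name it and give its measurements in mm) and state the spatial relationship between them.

A is an open-topped rectangular box: outside dimensions 246×382×153 mm, with a uniform wall and base thickness of 16 mm. The base is a full 246×382 slab on the floor; four walls sit on top of the base. The front and back walls (the −y and +y sides) span the full width; the two side walls fit between them.

The open box has a circular hole of radius 18 mm through its front wall, centred at (x = 94, z = 50).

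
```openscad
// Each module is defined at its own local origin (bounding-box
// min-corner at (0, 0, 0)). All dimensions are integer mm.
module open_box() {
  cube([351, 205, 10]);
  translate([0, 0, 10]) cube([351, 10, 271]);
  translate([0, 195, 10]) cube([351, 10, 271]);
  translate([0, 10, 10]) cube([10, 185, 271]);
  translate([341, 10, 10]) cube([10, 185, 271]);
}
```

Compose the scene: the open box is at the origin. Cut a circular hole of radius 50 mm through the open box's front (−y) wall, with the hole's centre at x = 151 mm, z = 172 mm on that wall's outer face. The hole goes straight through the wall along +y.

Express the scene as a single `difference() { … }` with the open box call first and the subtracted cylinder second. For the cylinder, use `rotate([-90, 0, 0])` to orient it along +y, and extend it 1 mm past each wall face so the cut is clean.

difference() {
  open_box();
  translate([151, -1, 172]) rotate([-90, 0, 0]) cylinder(h = 12, r = 50);
}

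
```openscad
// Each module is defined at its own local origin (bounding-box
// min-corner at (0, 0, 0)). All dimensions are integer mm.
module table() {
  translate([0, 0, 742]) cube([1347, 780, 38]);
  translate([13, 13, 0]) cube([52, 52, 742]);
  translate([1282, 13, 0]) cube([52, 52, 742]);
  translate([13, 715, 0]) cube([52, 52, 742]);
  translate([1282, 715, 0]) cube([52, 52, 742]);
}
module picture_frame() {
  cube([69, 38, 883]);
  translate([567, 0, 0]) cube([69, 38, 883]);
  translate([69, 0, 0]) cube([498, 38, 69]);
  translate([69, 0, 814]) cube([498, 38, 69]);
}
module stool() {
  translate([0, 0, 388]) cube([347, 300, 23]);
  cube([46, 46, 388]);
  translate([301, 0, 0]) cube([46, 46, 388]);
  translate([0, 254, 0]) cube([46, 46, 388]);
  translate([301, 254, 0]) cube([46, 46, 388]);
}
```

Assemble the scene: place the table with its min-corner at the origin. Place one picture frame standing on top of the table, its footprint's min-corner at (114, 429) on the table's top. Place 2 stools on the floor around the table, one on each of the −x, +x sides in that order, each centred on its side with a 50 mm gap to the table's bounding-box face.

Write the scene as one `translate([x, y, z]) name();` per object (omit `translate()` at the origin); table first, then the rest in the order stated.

table();
translate([114, 429, 780]) picture_frame();
translate([-397, 240, 0]) stool();
translate([1397, 240, 0]) stool();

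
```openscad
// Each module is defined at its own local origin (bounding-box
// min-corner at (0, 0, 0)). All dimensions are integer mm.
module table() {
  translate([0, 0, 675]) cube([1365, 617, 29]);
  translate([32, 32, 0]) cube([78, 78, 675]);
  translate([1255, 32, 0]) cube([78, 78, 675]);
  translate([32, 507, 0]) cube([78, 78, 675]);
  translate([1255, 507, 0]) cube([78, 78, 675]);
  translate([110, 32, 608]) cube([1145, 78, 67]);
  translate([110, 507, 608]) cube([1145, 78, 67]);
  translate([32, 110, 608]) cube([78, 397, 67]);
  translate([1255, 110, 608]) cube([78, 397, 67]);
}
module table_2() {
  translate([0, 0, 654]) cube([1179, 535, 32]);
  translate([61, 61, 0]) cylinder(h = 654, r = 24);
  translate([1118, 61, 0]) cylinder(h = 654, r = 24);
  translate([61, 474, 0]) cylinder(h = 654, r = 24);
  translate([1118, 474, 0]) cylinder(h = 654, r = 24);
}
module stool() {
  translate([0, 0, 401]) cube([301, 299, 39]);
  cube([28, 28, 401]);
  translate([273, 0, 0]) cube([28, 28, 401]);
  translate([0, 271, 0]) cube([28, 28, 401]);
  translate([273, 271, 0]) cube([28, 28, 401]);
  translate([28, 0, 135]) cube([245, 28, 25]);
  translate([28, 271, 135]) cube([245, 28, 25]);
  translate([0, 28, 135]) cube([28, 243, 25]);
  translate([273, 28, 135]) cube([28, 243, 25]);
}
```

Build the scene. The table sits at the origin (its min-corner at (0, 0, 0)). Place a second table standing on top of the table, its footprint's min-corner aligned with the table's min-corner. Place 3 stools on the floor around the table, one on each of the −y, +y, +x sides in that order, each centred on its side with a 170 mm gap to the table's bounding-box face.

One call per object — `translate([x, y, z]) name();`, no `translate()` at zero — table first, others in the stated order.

table();
translate([0, 0, 704]) table_2();
translate([532, -469, 0]) stool();
translate([532, 787, 0]) stool();
translate([1535, 159, 0]) stool();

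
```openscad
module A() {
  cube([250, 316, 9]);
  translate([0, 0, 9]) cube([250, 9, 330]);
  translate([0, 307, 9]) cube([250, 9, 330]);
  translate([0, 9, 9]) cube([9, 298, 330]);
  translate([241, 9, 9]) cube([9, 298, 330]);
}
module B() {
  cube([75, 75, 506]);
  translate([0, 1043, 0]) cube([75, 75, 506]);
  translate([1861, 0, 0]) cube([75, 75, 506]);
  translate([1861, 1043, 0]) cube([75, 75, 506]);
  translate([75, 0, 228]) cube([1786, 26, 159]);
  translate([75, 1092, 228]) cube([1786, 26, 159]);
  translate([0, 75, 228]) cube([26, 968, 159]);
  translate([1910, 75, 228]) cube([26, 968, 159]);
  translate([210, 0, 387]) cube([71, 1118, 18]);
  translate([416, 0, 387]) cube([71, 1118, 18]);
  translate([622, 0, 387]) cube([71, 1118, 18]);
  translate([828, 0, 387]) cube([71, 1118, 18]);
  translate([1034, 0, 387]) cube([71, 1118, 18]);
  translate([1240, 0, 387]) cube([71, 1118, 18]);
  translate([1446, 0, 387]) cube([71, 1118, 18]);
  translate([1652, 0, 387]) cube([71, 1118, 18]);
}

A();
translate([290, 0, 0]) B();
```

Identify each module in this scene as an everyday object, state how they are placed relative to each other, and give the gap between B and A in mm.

The bed frame's nearest face is 40 mm from the open box's +x face.

A is an open box. B is a bed frame. The bed frame is on the floor beside the open box on its +x side. The gap between the bed frame and the open box is 40 mm.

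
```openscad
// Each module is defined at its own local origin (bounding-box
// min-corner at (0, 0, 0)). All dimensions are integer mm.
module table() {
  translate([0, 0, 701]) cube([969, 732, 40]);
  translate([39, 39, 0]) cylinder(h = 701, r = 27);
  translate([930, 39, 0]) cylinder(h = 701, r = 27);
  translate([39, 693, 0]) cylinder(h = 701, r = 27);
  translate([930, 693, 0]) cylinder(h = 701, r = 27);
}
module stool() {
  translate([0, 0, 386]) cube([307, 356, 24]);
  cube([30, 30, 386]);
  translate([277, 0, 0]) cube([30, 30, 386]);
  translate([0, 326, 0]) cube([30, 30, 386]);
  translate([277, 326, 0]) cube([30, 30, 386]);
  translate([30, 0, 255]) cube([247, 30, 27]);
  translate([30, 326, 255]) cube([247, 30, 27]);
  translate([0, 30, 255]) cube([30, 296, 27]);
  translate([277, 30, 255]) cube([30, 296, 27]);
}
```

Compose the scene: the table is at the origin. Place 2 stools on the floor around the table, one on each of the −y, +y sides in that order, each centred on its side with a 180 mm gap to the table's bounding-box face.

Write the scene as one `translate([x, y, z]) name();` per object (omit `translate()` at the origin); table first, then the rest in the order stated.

table();
translate([331, -536, 0]) stool();
translate([331, 912, 0]) stool();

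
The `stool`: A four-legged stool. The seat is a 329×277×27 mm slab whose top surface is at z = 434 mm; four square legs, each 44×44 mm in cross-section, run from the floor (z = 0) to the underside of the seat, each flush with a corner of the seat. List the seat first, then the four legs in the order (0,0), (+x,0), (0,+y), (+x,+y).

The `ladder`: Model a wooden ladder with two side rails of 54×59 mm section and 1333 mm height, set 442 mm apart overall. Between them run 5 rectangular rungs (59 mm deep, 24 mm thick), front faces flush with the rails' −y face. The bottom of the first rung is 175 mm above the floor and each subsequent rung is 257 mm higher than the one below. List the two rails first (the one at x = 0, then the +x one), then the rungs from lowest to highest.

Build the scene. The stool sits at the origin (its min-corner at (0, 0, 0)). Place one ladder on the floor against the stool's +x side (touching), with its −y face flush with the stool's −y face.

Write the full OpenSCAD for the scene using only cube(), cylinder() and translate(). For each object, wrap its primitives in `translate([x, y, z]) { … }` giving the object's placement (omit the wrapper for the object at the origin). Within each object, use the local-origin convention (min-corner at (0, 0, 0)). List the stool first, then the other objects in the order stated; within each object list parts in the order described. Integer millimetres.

translate([0, 0, 407]) cube([329, 277, 27]);
cube([44, 44, 407]);
translate([285, 0, 0]) cube([44, 44, 407]);
translate([0, 233, 0]) cube([44, 44, 407]);
translate([285, 233, 0]) cube([44, 44, 407]);
translate([329, 0, 0]) {
  cube([54, 59, 1333]);
  translate([388, 0, 0]) cube([54, 59, 1333]);
  translate([54, 0, 175]) cube([334, 59, 24]);
  translate([54, 0, 432]) cube([334, 59, 24]);
  translate([54, 0, 689]) cube([334, 59, 24]);
  translate([54, 0, 946]) cube([334, 59, 24]);
  translate([54, 0, 1203]) cube([334, 59, 24]);
}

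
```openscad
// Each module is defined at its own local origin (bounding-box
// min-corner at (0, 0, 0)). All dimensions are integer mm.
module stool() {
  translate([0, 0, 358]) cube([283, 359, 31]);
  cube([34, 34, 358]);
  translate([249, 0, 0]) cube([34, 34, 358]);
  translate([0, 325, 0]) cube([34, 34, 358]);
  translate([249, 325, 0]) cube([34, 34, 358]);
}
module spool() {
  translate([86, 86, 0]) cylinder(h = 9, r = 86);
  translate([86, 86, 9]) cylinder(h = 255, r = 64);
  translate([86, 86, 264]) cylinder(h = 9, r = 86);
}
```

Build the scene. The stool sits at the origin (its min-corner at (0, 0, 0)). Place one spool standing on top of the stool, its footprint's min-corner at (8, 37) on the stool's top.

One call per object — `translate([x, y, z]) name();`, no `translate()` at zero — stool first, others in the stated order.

stool();
translate([8, 37, 389]) spool();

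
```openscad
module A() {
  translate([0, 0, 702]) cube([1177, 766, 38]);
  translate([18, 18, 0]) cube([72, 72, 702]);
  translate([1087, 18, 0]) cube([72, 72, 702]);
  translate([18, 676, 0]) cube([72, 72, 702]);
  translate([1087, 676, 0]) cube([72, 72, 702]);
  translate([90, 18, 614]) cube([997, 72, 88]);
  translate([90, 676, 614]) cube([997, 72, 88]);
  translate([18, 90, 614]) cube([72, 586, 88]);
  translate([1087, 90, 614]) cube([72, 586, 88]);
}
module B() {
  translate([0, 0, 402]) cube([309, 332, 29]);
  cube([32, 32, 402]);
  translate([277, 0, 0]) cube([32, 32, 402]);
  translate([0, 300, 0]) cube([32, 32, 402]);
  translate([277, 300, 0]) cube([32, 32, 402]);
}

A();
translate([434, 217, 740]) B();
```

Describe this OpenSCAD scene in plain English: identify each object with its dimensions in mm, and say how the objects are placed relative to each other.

A is a table with a 1177×766 mm rectangular top, 38 mm thick, top surface at z = 740 mm, supported by four 72×72 mm square legs, each inset 18 mm from the nearest pair of top edges, running from the floor. Four apron rails, 72 mm thick and 88 mm tall, run between adjacent legs with their top edges flush with the underside of the top and their outer faces flush with the legs' outer faces.

B is a four-legged stool. The seat is a 309×332×29 mm slab whose top surface is at z = 431 mm; four square legs, each 32×32 mm in cross-section, run from the floor (z = 0) to the underside of the seat, each flush with a corner of the seat.

The stool is on top of the table, centred.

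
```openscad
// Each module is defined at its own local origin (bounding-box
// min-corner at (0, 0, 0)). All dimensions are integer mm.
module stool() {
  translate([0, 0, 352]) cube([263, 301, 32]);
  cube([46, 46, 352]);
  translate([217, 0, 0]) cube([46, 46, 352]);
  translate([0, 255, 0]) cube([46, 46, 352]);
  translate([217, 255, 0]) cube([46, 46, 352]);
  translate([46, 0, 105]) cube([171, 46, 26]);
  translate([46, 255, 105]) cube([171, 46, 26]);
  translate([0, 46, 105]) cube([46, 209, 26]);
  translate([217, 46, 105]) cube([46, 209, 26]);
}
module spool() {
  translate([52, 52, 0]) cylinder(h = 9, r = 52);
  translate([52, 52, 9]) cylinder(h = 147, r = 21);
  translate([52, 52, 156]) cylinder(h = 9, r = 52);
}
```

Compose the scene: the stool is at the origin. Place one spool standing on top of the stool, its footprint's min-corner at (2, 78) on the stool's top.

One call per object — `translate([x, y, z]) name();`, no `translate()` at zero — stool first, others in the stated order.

stool();
translate([2, 78, 384]) spool();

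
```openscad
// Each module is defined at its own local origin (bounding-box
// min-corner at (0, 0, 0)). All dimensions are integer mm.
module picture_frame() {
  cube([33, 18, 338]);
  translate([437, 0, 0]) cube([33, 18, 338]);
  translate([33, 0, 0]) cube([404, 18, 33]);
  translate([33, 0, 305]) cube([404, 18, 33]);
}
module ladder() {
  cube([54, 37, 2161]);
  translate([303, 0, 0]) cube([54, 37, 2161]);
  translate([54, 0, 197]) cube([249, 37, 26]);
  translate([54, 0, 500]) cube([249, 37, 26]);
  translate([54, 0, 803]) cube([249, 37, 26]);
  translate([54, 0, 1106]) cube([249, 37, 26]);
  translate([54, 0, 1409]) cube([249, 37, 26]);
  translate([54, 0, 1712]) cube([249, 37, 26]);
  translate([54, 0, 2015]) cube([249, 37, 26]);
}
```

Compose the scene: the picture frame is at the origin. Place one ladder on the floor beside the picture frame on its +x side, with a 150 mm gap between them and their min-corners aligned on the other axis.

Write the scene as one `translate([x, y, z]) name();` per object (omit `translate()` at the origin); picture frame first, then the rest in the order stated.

picture_frame();
translate([620, 0, 0]) ladder();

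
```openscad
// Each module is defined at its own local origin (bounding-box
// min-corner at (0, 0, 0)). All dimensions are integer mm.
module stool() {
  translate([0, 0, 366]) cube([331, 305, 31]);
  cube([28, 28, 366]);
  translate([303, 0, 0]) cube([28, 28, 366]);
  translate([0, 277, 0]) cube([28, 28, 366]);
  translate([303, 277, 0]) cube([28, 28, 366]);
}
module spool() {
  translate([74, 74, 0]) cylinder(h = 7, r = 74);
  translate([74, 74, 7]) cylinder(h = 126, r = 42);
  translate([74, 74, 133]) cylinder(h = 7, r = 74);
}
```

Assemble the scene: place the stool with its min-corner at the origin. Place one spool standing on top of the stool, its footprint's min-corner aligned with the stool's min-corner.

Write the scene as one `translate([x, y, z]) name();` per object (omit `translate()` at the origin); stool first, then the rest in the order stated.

stool();
translate([0, 0, 397]) spool();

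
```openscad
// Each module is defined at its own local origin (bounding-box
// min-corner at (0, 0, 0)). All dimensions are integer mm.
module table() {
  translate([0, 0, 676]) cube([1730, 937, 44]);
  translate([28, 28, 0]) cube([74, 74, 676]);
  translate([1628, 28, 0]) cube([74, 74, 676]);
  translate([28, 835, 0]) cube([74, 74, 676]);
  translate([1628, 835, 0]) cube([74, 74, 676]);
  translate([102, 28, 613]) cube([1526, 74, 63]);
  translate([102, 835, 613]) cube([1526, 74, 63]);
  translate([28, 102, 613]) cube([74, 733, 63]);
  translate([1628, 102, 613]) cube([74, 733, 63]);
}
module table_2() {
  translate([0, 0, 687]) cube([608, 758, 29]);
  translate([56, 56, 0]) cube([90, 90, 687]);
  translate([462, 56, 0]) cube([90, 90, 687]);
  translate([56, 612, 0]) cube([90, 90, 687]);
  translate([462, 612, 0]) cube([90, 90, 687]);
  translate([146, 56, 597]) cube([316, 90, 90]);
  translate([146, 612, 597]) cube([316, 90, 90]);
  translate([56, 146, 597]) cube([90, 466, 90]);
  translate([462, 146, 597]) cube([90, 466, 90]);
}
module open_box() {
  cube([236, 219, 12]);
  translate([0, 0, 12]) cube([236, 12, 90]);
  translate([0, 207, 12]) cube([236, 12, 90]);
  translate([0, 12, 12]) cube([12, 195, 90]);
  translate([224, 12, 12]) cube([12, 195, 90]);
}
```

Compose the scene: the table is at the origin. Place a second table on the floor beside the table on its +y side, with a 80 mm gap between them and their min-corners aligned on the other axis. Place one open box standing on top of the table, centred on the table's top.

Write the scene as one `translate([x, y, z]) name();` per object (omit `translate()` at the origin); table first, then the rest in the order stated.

table();
translate([0, 1017, 0]) table_2();
translate([747, 359, 720]) open_box();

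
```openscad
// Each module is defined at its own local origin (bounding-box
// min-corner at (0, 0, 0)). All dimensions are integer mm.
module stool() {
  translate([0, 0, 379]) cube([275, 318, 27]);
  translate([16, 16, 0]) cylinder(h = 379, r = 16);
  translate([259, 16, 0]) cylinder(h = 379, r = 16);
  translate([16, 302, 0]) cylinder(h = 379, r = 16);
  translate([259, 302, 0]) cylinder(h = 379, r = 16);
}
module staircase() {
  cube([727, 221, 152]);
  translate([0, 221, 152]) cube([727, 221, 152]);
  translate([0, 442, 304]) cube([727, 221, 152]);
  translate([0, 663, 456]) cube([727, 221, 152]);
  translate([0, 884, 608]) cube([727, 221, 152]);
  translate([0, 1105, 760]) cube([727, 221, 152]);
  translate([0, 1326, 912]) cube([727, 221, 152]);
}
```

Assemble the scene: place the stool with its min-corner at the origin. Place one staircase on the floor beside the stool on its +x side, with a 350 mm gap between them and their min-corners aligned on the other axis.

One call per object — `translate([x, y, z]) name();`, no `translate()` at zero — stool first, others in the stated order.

stool();
translate([625, 0, 0]) staircase();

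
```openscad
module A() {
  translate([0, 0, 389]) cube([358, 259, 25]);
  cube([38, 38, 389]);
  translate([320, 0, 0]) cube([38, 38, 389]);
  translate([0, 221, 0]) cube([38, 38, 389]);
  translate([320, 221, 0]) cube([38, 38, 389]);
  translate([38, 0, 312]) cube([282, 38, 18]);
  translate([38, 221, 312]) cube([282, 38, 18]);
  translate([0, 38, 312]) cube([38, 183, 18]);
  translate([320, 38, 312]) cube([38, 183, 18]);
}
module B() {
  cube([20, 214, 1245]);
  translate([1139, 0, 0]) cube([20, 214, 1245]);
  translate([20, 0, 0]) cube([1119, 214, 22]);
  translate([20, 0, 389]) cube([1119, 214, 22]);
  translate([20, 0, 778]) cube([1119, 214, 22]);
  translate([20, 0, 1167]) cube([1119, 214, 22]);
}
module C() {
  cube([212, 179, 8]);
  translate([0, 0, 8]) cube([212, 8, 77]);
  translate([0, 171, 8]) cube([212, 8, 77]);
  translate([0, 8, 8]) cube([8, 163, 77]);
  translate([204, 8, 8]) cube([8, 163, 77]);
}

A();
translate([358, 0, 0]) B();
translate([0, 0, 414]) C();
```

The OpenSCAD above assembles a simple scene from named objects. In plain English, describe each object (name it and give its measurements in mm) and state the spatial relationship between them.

A is a four-legged stool. The seat is 358×259 mm, 25 mm thick, top at z = 414 mm. It stands on four square legs, each 38×38 mm in cross-section, from z = 0 to the seat underside, each flush with a corner of the seat. Four stretchers, 38 mm wide and 18 mm tall, connect adjacent legs with their undersides at z = 312 mm, each running between the inner faces of the legs it joins and aligned with the legs' outer faces on the other axis.

B is a bookshelf 1159 mm wide overall, 214 mm deep and 1245 mm tall. The two sides are 20 mm thick vertical panels. 4 horizontal shelves of 22 mm thickness span between the inner faces of the sides; the lowest shelf sits on the floor and shelves are stacked with a clear vertical gap of 367 mm between each pair.

C is an open-topped rectangular box: outside dimensions 212×179×85 mm, with a uniform wall and base thickness of 8 mm. The base is a full 212×179 slab on the floor; four walls sit on top of the base. The front and back walls (the −y and +y sides) span the full width; the two side walls fit between them.

The bookshelf is against the stool's +x side, with their −y faces flush. The open box is on top of the stool.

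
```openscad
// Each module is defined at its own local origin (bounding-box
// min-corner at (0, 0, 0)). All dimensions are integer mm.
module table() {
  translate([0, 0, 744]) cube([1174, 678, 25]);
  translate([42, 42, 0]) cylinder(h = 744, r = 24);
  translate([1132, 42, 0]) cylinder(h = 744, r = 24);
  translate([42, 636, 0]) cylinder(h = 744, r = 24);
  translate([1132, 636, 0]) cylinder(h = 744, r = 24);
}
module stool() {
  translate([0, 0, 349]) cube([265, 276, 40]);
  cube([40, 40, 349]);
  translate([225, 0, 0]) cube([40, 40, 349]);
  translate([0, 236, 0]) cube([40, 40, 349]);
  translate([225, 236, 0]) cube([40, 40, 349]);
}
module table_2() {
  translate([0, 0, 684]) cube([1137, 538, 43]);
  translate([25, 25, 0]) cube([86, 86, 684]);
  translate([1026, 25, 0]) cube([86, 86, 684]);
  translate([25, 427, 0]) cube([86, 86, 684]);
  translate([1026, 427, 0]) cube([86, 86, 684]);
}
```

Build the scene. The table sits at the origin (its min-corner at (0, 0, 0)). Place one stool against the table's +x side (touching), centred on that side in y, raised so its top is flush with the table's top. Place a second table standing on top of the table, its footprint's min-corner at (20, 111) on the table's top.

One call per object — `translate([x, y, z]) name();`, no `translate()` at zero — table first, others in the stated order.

table();
translate([1174, 201, 380]) stool();
translate([20, 111, 769]) table_2();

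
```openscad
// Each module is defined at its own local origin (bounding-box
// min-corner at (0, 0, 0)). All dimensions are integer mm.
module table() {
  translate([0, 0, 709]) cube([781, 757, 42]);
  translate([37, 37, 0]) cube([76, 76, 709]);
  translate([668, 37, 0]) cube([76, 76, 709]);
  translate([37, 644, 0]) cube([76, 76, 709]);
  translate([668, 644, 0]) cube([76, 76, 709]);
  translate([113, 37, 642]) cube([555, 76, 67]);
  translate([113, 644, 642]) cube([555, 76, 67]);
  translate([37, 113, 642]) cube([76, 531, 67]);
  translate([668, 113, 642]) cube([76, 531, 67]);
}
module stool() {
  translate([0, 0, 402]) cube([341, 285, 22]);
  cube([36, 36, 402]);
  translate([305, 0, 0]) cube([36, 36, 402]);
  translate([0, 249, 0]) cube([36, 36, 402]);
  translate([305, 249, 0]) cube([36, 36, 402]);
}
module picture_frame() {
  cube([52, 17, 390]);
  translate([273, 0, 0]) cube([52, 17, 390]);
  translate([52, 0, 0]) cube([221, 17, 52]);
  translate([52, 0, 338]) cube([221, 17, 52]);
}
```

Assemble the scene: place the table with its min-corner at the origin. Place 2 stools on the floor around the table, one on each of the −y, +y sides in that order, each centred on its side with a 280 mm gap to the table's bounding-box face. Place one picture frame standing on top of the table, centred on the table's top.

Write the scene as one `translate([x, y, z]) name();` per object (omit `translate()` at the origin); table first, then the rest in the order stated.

table();
translate([220, -565, 0]) stool();
translate([220, 1037, 0]) stool();
translate([228, 370, 751]) picture_frame();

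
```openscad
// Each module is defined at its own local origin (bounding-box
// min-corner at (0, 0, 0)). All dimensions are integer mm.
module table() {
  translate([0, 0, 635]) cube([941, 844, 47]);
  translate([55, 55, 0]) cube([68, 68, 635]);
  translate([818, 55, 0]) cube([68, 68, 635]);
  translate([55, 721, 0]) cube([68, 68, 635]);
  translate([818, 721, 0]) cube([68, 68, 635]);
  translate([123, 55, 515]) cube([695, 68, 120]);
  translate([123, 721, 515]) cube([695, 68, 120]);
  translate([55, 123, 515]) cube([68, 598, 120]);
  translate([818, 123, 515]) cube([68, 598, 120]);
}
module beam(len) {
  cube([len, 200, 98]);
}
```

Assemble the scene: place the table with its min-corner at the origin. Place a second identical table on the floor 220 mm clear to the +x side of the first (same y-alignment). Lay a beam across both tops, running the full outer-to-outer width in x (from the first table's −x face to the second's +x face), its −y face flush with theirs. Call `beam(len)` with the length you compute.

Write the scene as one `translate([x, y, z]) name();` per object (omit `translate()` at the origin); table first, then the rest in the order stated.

table();
translate([1161, 0, 0]) table();
translate([0, 0, 682]) beam(2102);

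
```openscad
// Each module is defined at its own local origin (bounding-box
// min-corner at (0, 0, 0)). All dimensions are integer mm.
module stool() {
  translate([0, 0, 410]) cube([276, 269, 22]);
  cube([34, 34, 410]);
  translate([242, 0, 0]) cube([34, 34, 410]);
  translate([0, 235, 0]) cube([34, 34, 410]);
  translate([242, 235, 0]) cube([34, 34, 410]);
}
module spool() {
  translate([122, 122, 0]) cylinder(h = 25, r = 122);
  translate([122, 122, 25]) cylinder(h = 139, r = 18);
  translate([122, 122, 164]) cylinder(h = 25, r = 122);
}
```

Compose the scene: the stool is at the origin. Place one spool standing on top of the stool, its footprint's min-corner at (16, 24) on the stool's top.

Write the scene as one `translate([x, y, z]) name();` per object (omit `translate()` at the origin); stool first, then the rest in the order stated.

stool();
translate([16, 24, 432]) spool();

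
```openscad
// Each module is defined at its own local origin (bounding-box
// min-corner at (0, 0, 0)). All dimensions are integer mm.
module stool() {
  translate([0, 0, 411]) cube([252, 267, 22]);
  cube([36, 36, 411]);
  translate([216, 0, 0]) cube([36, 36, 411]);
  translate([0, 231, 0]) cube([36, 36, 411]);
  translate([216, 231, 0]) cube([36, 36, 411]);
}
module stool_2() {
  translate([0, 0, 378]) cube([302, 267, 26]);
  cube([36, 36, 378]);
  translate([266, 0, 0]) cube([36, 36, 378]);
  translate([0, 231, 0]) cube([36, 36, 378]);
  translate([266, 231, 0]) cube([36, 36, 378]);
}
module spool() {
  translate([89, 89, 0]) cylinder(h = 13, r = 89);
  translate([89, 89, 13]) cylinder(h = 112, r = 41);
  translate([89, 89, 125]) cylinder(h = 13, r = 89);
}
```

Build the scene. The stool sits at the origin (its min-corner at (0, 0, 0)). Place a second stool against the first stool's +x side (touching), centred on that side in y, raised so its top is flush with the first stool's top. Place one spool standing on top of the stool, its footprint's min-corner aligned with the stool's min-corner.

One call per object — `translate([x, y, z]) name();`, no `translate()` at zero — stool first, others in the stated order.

stool();
translate([252, 0, 29]) stool_2();
translate([0, 0, 433]) spool();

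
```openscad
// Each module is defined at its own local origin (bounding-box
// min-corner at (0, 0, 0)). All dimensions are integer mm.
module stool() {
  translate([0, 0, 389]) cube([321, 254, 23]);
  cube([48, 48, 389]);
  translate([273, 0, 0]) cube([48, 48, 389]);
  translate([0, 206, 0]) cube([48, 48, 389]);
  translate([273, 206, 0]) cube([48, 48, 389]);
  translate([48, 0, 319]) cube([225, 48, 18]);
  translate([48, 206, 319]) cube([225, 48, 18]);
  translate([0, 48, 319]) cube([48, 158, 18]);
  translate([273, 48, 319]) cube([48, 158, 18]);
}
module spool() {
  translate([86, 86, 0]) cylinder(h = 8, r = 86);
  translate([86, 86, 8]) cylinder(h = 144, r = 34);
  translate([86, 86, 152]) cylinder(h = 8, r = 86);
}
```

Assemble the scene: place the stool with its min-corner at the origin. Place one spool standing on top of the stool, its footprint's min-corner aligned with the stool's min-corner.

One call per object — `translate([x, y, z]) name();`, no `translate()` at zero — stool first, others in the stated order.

stool();
translate([0, 0, 412]) spool();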